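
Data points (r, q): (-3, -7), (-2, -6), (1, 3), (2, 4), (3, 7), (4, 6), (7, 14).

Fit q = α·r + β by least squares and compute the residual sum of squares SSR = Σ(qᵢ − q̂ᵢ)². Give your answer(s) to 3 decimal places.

With design matrix X, XᵀX = [[92, 12]; [12, 7]] and Xᵀq = [187, 21]ᵀ.
Eliminating β: 7·(row 1) − 12·(row 2) gives 500·α = 7·187 − 12·21 = 1057, so α = 1057/500.
Then β = (21 − 12·(1057/500))/7 = -78/125.
Residuals: -17/500, -287/250, 151/100, 99/250, 641/500, -229/125, -87/500; SSR = 4393/500.

SSR = 8.786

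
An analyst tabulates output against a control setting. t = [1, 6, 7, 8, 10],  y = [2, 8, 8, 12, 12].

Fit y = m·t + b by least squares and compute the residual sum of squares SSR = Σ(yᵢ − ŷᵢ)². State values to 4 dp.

Compute the Gram sums: Σt·t = 250, Σt = 32, Σ1 = 5.
And Σt·y = 322, Σy = 42.
So MᵀM·[m, b]ᵀ = Mᵀy: [[250, 32]; [32, 5]]·[m, b]ᵀ = [322, 42]ᵀ.
det = 250·5 − 32² = 226.
m = (322·5 − 32·42)/226 = 133/113; b = (250·42 − 32·322)/226 = 98/113.
Residuals: -5/113, 8/113, -125/113, 194/113, -72/113; SSR = 518/113.

SSR = 4.5841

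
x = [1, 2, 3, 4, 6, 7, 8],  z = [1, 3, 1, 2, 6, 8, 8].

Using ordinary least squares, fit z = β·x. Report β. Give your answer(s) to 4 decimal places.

Entries of AᵀA: Σx·x = 179.
And Σx·z = 174.
Hence β = 174 / 179 ≈ 0.972067.

β = 0.9721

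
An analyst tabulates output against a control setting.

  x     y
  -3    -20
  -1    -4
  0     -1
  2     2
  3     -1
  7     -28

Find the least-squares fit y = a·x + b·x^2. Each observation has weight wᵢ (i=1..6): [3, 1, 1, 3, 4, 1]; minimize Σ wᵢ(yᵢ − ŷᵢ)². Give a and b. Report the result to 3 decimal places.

a = 3.240, b = -1.061

With design matrix M, MᵀWM = [[125, 393]; [393, 3017]] and MᵀWy = [-12, -1928]ᵀ.
Δ = 125·3017 − 393² = 222676.
a = ((-12)·3017 − 393·(-1928))/222676 = 180375/55669; b = (125·(-1928) − 393·(-12))/222676 = -59071/55669.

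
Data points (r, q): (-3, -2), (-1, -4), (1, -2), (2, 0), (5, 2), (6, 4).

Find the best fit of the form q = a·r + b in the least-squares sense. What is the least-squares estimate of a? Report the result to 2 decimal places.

a = 0.76

Setting ∂/∂a … = 0 gives: 76·a + 10·b = 42;  10·a + 6·b = -2.
Determinant 76·6 − 10² = 356.
a = (42·6 − 10·(-2))/356 = 68/89; b = (76·(-2) − 10·42)/356 = -143/89.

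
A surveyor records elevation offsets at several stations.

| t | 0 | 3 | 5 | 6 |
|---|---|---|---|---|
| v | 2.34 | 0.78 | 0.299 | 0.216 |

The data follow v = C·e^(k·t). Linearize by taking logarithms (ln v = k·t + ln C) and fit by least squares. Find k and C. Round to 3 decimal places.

Linearized form: ln v = k·t + ln C. From the 4 transformed points,
Σt = 14.0000, Σ(t)² = 70.0000, Σln v = -2.1381, Σt·ln v = -15.9768.
Normal system: [[70.0000, 14.0000]; [14.0000, 4]]·[k, ln C]ᵀ = [-15.9768, -2.1381]ᵀ.
Solving (det = 84.0000): k = -0.40445, ln C = 0.88105, so C = exp(0.88105) = 2.41344.

k = -0.404, C = 2.413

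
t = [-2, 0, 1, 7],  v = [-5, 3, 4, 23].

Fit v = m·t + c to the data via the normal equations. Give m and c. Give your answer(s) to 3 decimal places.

m = 3.056, c = 1.667

Forming XᵀX = [[54, 6]; [6, 4]] and Xᵀv = [175, 25]ᵀ gives XᵀX·[m, c]ᵀ = Xᵀv.
Eliminating c: 4·(row 1) − 6·(row 2) gives 180·m = 4·175 − 6·25 = 550, so m = 55/18.
Then c = (25 − 6·(55/18))/4 = 5/3.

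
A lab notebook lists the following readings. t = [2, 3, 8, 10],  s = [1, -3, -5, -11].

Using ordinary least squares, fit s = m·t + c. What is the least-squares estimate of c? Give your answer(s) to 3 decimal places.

With design matrix X, XᵀX = [[177, 23]; [23, 4]] and Xᵀs = [-157, -18]ᵀ.
Eliminating c: 4·(row 1) − 23·(row 2) gives 179·m = 4·(-157) − 23·(-18) = -214, so m = -214/179.
Then c = ((-18) − 23·(-214/179))/4 = 425/179.

c = 2.374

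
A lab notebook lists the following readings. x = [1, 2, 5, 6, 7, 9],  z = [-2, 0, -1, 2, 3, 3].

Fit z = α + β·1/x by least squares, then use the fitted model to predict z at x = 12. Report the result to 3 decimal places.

ẑ = 2.124

From the data, Σ1 = 6, Σ1/x = 668/315, Σ1/x·1/x = 268013/198450.
Moment sums: Σz = 5, Σ1/x·z = -116/105.
Normal equations: [[6, 668/315]; [668/315, 268013/198450]]·[α, β]ᵀ = [5, -116/105]ᵀ.
Eliminating β: (268013/198450)·(row 1) − (668/315)·(row 2) gives (71563/19845)·α = (268013/198450)·5 − (668/315)·(-116/105) = 1804993/198450, so α = 1804993/715630.
Then β = ((-116/105) − (668/315)·(1804993/715630))/(268013/198450) = -341964/71563.
At x = 12: ẑ = (1804993/715630)·(1) + (-341964/71563)·(1/12) = 1520023/715630.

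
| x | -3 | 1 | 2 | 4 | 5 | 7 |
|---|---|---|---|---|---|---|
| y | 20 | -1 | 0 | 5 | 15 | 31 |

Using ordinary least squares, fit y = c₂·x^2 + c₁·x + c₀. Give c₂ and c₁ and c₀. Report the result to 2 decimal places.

With design matrix A, AᵀA = [[3380, 514, 104]; [514, 104, 16]; [104, 16, 6]] and Aᵀy = [2153, 251, 70]ᵀ.
Solving the 3×3 system (Gaussian elimination) gives c₂ = 63611/61098, c₁ = -181369/61098, c₀ = 15645/10183.

c₂ = 1.04, c₁ = -2.97, c₀ = 1.54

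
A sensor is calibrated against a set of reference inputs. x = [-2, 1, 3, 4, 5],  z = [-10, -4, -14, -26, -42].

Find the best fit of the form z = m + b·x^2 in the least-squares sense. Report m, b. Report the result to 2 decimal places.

Compute the Gram sums: Σ1 = 5, Σx^2 = 55, Σx^2·x^2 = 979.
Right-hand side: Σz = -96, Σx^2·z = -1636.
So MᵀM·[m, b]ᵀ = Mᵀz: [[5, 55]; [55, 979]]·[m, b]ᵀ = [-96, -1636]ᵀ.
Eliminating b: 979·(row 1) − 55·(row 2) gives 1870·m = 979·(-96) − 55·(-1636) = -4004, so m = -182/85.
Then b = ((-1636) − 55·(-182/85))/979 = -290/187.

m = -2.14, b = -1.55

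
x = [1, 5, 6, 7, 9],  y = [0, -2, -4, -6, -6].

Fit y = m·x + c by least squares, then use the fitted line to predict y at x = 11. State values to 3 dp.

Setting ∂/∂m … = 0 gives: 192·m + 28·c = -130;  28·m + 5·c = -18.
(Σx·x = 192, Σx = 28, Σ1 = 5, Σx·y = -130, Σy = -18.)
det = 192·5 − 28² = 176.
m = ((-130)·5 − 28·(-18))/176 = -73/88; c = (192·(-18) − 28·(-130))/176 = 23/22.
At x = 11: ŷ = (-73/88)·(11) + (23/22)·(1) = -711/88.

ŷ = -8.080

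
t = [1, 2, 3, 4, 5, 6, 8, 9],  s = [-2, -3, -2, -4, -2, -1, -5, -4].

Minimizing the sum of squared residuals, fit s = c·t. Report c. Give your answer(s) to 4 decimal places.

The normal system MᵀM·[c]ᵀ = Mᵀs is [[236]]·[c]ᵀ = [-122]ᵀ.
c = (-122)/236 = -0.516949.

c = -0.5169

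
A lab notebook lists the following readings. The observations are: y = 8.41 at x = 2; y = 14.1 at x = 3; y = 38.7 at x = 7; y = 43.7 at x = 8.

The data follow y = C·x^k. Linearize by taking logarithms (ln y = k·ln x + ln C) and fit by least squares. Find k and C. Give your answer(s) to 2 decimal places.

k = 1.19, C = 3.73

Linearized form: ln y = k·ln x + ln C. From the 4 transformed points,
Over the data: Σln x = 5.8171, Σ(ln x)² = 9.7980, Σln y = 12.2088, Σln x·ln y = 19.3518.
Normal system: [[9.7980, 5.8171]; [5.8171, 4]]·[k, ln C]ᵀ = [19.3518, 12.2088]ᵀ.
Δ = 9.7980·4 − (5.8171)² = 5.3534; k = (19.3518·4 − 5.8171·12.2088)/5.3534 = 1.19316, ln C = (9.7980·12.2088 − 5.8171·19.3518)/5.3534 = 1.31701, so C = exp(1.31701) = 3.73223.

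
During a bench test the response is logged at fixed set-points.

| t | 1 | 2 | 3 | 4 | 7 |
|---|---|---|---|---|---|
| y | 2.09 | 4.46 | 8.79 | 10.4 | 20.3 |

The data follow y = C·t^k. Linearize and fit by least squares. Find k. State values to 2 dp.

With ln yᵢ as the transformed response and ln tᵢ as the regressor:
XᵀX = [[7.3958, 5.1240]; [5.1240, 5]], rhs = [12.5291, 9.7584]ᵀ  (here Σln t = 5.1240, Σ(ln t)² = 7.3958, Σln y = 9.7584, Σln t·ln y = 12.5291).
Slope k = (n·Σln t·ln y − Σln t·Σln y)/(n·Σ(ln t)² − (Σln t)²) = (5·12.5291 − 5.1240·9.7584)/10.7239 = 1.17908; ln C = (Σln y − k·Σln t)/n = 0.74336.

k = 1.18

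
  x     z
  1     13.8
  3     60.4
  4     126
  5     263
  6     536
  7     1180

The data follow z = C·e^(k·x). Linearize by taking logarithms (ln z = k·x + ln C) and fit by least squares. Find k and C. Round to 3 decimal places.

With ln zᵢ as the transformed response and xᵢ as the regressor:
Σx = 26.0000, Σ(x)² = 136.0000, Σln z = 30.4915, Σx·ln z = 149.3512.
Normal system: [[136.0000, 26.0000]; [26.0000, 6]]·[k, ln C]ᵀ = [149.3512, 30.4915]ᵀ.
Δ = 136.0000·6 − (26.0000)² = 140.0000; k = (149.3512·6 − 26.0000·30.4915)/140.0000 = 0.73806, ln C = (136.0000·30.4915 − 26.0000·149.3512)/140.0000 = 1.88366, so C = exp(1.88366) = 6.57750.

k = 0.738, C = 6.578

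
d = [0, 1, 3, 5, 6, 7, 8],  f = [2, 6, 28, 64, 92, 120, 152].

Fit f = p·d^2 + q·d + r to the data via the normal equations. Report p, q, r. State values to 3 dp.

Compute the Gram sums: Σd^2·d^2 = 8500, Σd^2·d = 1224, Σd^2 = 184, Σd·d = 184, Σd = 30, Σ1 = 7.
Right-hand side: Σd^2·f = 20778, Σd·f = 3018, Σf = 464.
Normal equations: [[8500, 1224, 184]; [1224, 184, 30]; [184, 30, 7]]·[p, q, r]ᵀ = [20778, 3018, 464]ᵀ.
Row-reducing yields p = 23987/11778, q = 10103/3926, r = 10151/5889.

p = 2.037, q = 2.573, r = 1.724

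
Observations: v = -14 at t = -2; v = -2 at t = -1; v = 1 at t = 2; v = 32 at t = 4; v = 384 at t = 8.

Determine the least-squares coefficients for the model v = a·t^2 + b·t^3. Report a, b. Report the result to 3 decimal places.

XᵀX·[a, b]ᵀ = Xᵀv reads: 4385·a + 33791·b = 25034;  33791·a + 266369·b = 198778.
(Σt^2·t^2 = 4385, Σt^2·t^3 = 33791, Σt^3·t^3 = 266369, Σt^2·v = 25034, Σt^3·v = 198778.)
det = 4385·266369 − 33791² = 26196384.
a = (25034·266369 − 33791·198778)/26196384 = -12156463/6549096; b = (4385·198778 − 33791·25034)/26196384 = 6429409/6549096.

a = -1.856, b = 0.982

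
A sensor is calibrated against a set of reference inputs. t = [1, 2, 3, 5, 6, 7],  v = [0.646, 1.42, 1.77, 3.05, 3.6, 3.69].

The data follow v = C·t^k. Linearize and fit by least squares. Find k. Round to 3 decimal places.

Let Y = ln v. Fitting Y = k·ln t + ln C by least squares:
XᵀX = [[11.2747, 7.1389]; [7.1389, 6]], rhs = [7.5009, 4.1864]ᵀ  (here Σln t = 7.1389, Σ(ln t)² = 11.2747, Σln v = 4.1864, Σln t·ln v = 7.5009).
Slope k = (n·Σln t·ln v − Σln t·Σln v)/(n·Σ(ln t)² − (Σln t)²) = (6·7.5009 − 7.1389·4.1864)/16.6845 = 0.90617; ln C = (Σln v − k·Σln t)/n = -0.38044.

k = 0.906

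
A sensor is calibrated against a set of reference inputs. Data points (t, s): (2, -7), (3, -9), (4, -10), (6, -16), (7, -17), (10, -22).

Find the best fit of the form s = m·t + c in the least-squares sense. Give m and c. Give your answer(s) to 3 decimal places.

m = -1.938, c = -3.162

From the data, Σt·t = 214, Σt = 32, Σ1 = 6.
Moment sums: Σt·s = -516, Σs = -81.
So AᵀA·[m, c]ᵀ = Aᵀs: [[214, 32]; [32, 6]]·[m, c]ᵀ = [-516, -81]ᵀ.
Δ = 214·6 − 32² = 260.
m = ((-516)·6 − 32·(-81))/260 = -126/65; c = (214·(-81) − 32·(-516))/260 = -411/130.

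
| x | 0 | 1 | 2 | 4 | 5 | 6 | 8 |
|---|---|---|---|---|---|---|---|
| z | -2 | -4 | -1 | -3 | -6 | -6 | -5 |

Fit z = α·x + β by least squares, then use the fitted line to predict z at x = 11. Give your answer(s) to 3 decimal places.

ẑ = -7.353

The normal equations are: 146·α + 26·β = -124;  26·α + 7·β = -27.
(Σx·x = 146, Σx = 26, Σ1 = 7, Σx·z = -124, Σz = -27.)
Δ = 146·7 − 26² = 346.
α = ((-124)·7 − 26·(-27))/346 = -83/173; β = (146·(-27) − 26·(-124))/346 = -359/173.
At x = 11: ẑ = (-83/173)·(11) + (-359/173)·(1) = -1272/173.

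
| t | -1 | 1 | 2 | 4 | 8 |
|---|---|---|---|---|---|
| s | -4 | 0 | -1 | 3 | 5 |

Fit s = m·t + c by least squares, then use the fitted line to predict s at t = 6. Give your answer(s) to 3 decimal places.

ŝ = 3.718

Compute the Gram sums: Σt·t = 86, Σt = 14, Σ1 = 5.
For Xᵀs: Σt·s = 54, Σs = 3.
So XᵀX·[m, c]ᵀ = Xᵀs: [[86, 14]; [14, 5]]·[m, c]ᵀ = [54, 3]ᵀ.
Δ = 86·5 − 14² = 234.
m = (54·5 − 14·3)/234 = 38/39; c = (86·3 − 14·54)/234 = -83/39.
At t = 6: ŝ = (38/39)·(6) + (-83/39)·(1) = 145/39.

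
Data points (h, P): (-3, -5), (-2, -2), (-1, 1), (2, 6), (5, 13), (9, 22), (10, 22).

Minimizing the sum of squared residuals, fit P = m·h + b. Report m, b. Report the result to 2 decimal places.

m = 2.10, b = 2.15

Compute the Gram sums: Σh·h = 224, Σh = 20, Σ1 = 7.
Right-hand side: Σh·P = 513, ΣP = 57.
det = 224·7 − 20² = 1168.
m = (513·7 − 20·57)/1168 = 2451/1168; b = (224·57 − 20·513)/1168 = 627/292.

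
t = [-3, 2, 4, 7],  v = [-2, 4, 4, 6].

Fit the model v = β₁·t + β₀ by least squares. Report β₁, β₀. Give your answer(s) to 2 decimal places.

Setting ∂/∂β₁ … = 0 gives: 78·β₁ + 10·β₀ = 72;  10·β₁ + 4·β₀ = 12.
(Σt·t = 78, Σt = 10, Σ1 = 4, Σt·v = 72, Σv = 12.)
Eliminating β₀: 4·(row 1) − 10·(row 2) gives 212·β₁ = 4·72 − 10·12 = 168, so β₁ = 42/53.
Then β₀ = (12 − 10·(42/53))/4 = 54/53.

β₁ = 0.79, β₀ = 1.02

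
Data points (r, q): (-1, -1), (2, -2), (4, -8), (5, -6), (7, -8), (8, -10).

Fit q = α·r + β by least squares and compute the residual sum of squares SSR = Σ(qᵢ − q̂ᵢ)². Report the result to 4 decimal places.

The normal equations are: 159·α + 25·β = -201;  25·α + 6·β = -35.
(Σr·r = 159, Σr = 25, Σ1 = 6, Σr·q = -201, Σq = -35.)
Determinant 159·6 − 25² = 329.
α = ((-201)·6 − 25·(-35))/329 = -331/329; β = (159·(-35) − 25·(-201))/329 = -540/329.
Residuals: -120/329, 544/329, -768/329, 221/329, 225/329, -102/329; SSR = 3070/329.

SSR = 9.3313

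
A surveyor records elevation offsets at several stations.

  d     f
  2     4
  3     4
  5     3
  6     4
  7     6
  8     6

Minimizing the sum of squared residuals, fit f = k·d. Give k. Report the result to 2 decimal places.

Forming XᵀX = [[187]] and Xᵀf = [149]ᵀ gives XᵀX·[k]ᵀ = Xᵀf.
k = 149/187 = 0.796791.

k = 0.80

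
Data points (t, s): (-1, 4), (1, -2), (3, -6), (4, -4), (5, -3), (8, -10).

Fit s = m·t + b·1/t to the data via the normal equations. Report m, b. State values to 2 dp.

m = -1.06, b = -2.02

Sums needed: Σt·t = 116, Σt·1/t = 6, Σ1/t·1/t = 32101/14400.
For Aᵀs: Σt·s = -135, Σ1/t·s = -217/20.
So AᵀA·[m, b]ᵀ = Aᵀs: [[116, 6]; [6, 32101/14400]]·[m, b]ᵀ = [-135, -217/20]ᵀ.
Eliminating b: (32101/14400)·(row 1) − 6·(row 2) gives (801329/3600)·m = (32101/14400)·(-135) − 6·(-217/20) = -75471/320, so m = -3396195/3205316.
Then b = ((-217/20) − 6·(-3396195/3205316))/(32101/14400) = -1614960/801329.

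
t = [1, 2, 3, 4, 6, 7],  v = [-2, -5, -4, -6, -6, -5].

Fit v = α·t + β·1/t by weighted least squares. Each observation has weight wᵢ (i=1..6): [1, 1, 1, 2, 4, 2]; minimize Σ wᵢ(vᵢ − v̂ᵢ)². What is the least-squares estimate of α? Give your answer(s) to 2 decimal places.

α = -0.89

The normal equations are: 288·α + 11·β = -286;  11·α + (5779/3528)·β = -599/42.
(Σwᵢ·t·t = 288, Σwᵢ·t·1/t = 11, Σwᵢ·1/t·1/t = 5779/3528, Σwᵢ·t·v = -286, Σwᵢ·1/t·v = -599/42.)
Δ = 288·(5779/3528) − 11² = 17187/49.
α = ((-286)·(5779/3528) − 11·(-599/42))/(17187/49) = -549659/618732; β = (288·(-599/42) − 11·(-286))/(17187/49) = -47110/17187.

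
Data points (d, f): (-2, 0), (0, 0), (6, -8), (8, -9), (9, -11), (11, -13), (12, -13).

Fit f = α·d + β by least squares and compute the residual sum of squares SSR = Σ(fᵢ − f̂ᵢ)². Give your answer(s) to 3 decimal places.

Sums needed: Σd·d = 450, Σd = 44, Σ1 = 7.
Moment sums: Σd·f = -518, Σf = -54.
Normal equations: [[450, 44]; [44, 7]]·[α, β]ᵀ = [-518, -54]ᵀ.
Determinant 450·7 − 44² = 1214.
α = ((-518)·7 − 44·(-54))/1214 = -625/607; β = (450·(-54) − 44·(-518))/1214 = -754/607.
Residuals: -496/607, 754/607, -352/607, 291/607, -298/607, -262/607, 363/607; SSR = 2162/607.

SSR = 3.562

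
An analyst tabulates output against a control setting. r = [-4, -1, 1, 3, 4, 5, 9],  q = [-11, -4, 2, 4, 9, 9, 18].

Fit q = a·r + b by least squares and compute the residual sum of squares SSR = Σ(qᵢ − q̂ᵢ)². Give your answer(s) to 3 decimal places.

SSR = 6.653

From the data, Σr·r = 149, Σr = 17, Σ1 = 7.
And Σr·q = 305, Σq = 27.
Eliminating b: 7·(row 1) − 17·(row 2) gives 754·a = 7·305 − 17·27 = 1676, so a = 838/377.
Then b = (27 − 17·(838/377))/7 = -581/377.
Residuals: -214/377, -89/377, 497/377, -425/377, 622/377, -216/377, -175/377; SSR = 2508/377.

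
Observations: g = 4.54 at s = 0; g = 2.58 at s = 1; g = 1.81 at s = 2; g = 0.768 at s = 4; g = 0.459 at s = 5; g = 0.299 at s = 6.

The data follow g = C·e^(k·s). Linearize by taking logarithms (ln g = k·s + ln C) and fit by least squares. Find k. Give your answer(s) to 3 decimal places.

k = -0.445

Let Y = ln g. Fitting Y = k·s + ln C by least squares:
Sums: Σs = 18.0000, Σ(s)² = 82.0000, Σln g = 0.8041, Σs·ln g = -10.0588.
Normal system: [[82.0000, 18.0000]; [18.0000, 6]]·[k, ln C]ᵀ = [-10.0588, 0.8041]ᵀ.
Δ = 82.0000·6 − (18.0000)² = 168.0000; k = (-10.0588·6 − 18.0000·0.8041)/168.0000 = -0.44539, ln C = (82.0000·0.8041 − 18.0000·-10.0588)/168.0000 = 1.47019.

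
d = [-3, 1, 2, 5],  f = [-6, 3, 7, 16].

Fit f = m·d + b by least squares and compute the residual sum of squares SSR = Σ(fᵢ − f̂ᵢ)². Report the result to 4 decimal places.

SSR = 2.6718

XᵀX·[m, b]ᵀ = Xᵀf reads: 39·m + 5·b = 115;  5·m + 4·b = 20.
Determinant 39·4 − 5² = 131.
m = (115·4 − 5·20)/131 = 360/131; b = (39·20 − 5·115)/131 = 205/131.
Residuals: 89/131, -172/131, -8/131, 91/131; SSR = 350/131.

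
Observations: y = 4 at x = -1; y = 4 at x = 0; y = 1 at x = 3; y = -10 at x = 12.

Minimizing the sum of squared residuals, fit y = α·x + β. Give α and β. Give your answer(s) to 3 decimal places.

The normal equations are: 154·α + 14·β = -121;  14·α + 4·β = -1.
Determinant 154·4 − 14² = 420.
α = ((-121)·4 − 14·(-1))/420 = -47/42; β = (154·(-1) − 14·(-121))/420 = 11/3.

α = -1.119, β = 3.667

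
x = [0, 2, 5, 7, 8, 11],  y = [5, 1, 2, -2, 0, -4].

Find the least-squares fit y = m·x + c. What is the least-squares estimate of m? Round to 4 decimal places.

MᵀM·[m, c]ᵀ = Mᵀy reads: 263·m + 33·c = -46;  33·m + 6·c = 2.
det = 263·6 − 33² = 489.
m = ((-46)·6 − 33·2)/489 = -114/163; c = (263·2 − 33·(-46))/489 = 2044/489.

m = -0.6994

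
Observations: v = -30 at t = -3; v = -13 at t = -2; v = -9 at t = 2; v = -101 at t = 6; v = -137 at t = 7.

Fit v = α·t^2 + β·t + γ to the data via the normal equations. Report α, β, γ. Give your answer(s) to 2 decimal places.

α = -2.98, β = 1.10, γ = 0.58

Entries of XᵀX: Σt^2·t^2 = 3810, Σt^2·t = 532, Σt^2 = 102, Σt·t = 102, Σt = 10, Σ1 = 5.
For Xᵀv: Σt^2·v = -10707, Σt·v = -1467, Σv = -290.
So XᵀX·[α, β, γ]ᵀ = Xᵀv: [[3810, 532, 102]; [532, 102, 10]; [102, 10, 5]]·[α, β, γ]ᵀ = [-10707, -1467, -290]ᵀ.
Row-reducing yields α = -6215/2086, β = 94119/85526, γ = 24740/42763.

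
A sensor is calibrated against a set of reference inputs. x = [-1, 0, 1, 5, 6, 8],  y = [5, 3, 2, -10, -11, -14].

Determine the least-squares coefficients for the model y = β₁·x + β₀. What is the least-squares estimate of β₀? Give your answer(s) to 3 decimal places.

β₀ = 3.027

From the data, Σx·x = 127, Σx = 19, Σ1 = 6.
Right-hand side: Σx·y = -231, Σy = -25.
So MᵀM·[β₁, β₀]ᵀ = Mᵀy: [[127, 19]; [19, 6]]·[β₁, β₀]ᵀ = [-231, -25]ᵀ.
Δ = 127·6 − 19² = 401.
β₁ = ((-231)·6 − 19·(-25))/401 = -911/401; β₀ = (127·(-25) − 19·(-231))/401 = 1214/401.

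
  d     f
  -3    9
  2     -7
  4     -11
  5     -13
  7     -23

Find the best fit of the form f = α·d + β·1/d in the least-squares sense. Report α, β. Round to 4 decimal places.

α = -3.0116, β = -0.1601

Normal-equation sums: Σd·d = 103, Σd·1/d = 5, Σ1/d·1/d = 85381/176400.
And Σd·f = -311, Σ1/d·f = -2119/140.
Normal equations: [[103, 5]; [5, 85381/176400]]·[α, β]ᵀ = [-311, -2119/140]ᵀ.
det = 103·(85381/176400) − 5² = 4384243/176400.
α = ((-311)·(85381/176400) − 5·(-2119/140))/(4384243/176400) = -13203791/4384243; β = (103·(-2119/140) − 5·(-311))/(4384243/176400) = -701820/4384243.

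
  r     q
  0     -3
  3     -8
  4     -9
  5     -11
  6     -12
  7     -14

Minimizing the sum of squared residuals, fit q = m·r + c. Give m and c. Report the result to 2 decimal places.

With design matrix X, XᵀX = [[135, 25]; [25, 6]] and Xᵀq = [-285, -57]ᵀ.
Determinant 135·6 − 25² = 185.
m = ((-285)·6 − 25·(-57))/185 = -57/37; c = (135·(-57) − 25·(-285))/185 = -114/37.

m = -1.54, c = -3.08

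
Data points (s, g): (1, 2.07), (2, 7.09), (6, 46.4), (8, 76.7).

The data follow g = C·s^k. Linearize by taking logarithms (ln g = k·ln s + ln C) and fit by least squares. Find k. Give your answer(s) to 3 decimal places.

k = 1.732

Linearized form: ln g = k·ln s + ln C. From the 4 transformed points,
Sums: Σln s = 4.5643, Σ(ln s)² = 8.0149, Σln g = 10.8634, Σln s·ln g = 17.2577.
Normal system: [[8.0149, 4.5643]; [4.5643, 4]]·[k, ln C]ᵀ = [17.2577, 10.8634]ᵀ.
Solving (det = 11.2265): k = 1.73220, ln C = 0.73927.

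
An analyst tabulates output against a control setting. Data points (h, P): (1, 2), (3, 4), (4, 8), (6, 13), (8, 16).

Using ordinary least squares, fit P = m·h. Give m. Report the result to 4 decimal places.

m = 2.0000

AᵀA·[m]ᵀ = AᵀP reads: 126·m = 252.
(Σh·h = 126, Σh·P = 252.)
m = 252/126 = 2.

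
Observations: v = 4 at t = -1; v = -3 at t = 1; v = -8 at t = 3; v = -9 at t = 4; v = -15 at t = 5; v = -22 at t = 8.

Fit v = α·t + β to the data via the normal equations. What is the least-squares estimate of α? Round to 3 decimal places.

α = -2.865

Forming MᵀM = [[116, 20]; [20, 6]] and Mᵀv = [-318, -53]ᵀ gives MᵀM·[α, β]ᵀ = Mᵀv.
Determinant 116·6 − 20² = 296.
α = ((-318)·6 − 20·(-53))/296 = -106/37; β = (116·(-53) − 20·(-318))/296 = 53/74.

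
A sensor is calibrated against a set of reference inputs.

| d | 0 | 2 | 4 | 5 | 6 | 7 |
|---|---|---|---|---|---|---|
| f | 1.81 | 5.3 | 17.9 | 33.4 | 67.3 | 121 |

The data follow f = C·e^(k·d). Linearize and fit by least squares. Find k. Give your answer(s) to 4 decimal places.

k = 0.6060

Let Y = ln f. Fitting Y = k·d + ln C by least squares:
Sums: Σd = 24.0000, Σ(d)² = 130.0000, Σln f = 17.6593, Σd·ln f = 91.2429.
Normal system: [[130.0000, 24.0000]; [24.0000, 6]]·[k, ln C]ᵀ = [91.2429, 17.6593]ᵀ.
Solving (det = 204.0000): k = 0.60604, ln C = 0.51904.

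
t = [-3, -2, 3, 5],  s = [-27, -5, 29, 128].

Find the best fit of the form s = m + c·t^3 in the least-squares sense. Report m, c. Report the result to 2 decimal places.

m = 1.64, c = 1.01

The normal system MᵀM·[m, c]ᵀ = Mᵀs is [[4, 117]; [117, 17147]]·[m, c]ᵀ = [125, 17552]ᵀ.
Eliminating c: 17147·(row 1) − 117·(row 2) gives 54899·m = 17147·125 − 117·17552 = 89791, so m = 6907/4223.
Then c = (17552 − 117·(6907/4223))/17147 = 55583/54899.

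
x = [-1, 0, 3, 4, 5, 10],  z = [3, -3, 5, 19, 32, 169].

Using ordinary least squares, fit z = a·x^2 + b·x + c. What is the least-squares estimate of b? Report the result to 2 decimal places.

AᵀA·[a, b, c]ᵀ = Aᵀz reads: 10963·a + 1215·b + 151·c = 18052;  1215·a + 151·b + 21·c = 1938;  151·a + 21·b + 6·c = 225.
Solving the 3×3 system (Gaussian elimination) gives a = 63888/31439, b = -99207/31439, c = -81661/31439.

b = -3.16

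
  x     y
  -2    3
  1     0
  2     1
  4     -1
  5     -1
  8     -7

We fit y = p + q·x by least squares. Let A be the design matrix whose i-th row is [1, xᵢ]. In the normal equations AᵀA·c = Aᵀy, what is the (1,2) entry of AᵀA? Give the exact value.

18

Row 1 ↔ basis 1, column 2 ↔ basis x, so (AᵀA)_{1,2} = Σᵢ x = (1)·(-2) + (1)·(1) + (1)·(2) + (1)·(4) + (1)·(5) + (1)·(8) = 18.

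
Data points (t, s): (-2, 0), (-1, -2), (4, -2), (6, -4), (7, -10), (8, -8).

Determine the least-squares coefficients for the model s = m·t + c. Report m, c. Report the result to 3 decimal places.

From the data, Σt·t = 170, Σt = 22, Σ1 = 6.
Right-hand side: Σt·s = -164, Σs = -26.
So AᵀA·[m, c]ᵀ = Aᵀs: [[170, 22]; [22, 6]]·[m, c]ᵀ = [-164, -26]ᵀ.
Δ = 170·6 − 22² = 536.
m = ((-164)·6 − 22·(-26))/536 = -103/134; c = (170·(-26) − 22·(-164))/536 = -203/134.

m = -0.769, c = -1.515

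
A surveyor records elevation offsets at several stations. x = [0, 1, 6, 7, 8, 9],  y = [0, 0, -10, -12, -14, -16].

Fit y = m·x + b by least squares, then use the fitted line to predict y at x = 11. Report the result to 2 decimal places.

ŷ = -19.48

Sums needed: Σx·x = 231, Σx = 31, Σ1 = 6.
Moment sums: Σx·y = -400, Σy = -52.
Determinant 231·6 − 31² = 425.
m = ((-400)·6 − 31·(-52))/425 = -788/425; b = (231·(-52) − 31·(-400))/425 = 388/425.
At x = 11: ŷ = (-788/425)·(11) + (388/425)·(1) = -1656/85.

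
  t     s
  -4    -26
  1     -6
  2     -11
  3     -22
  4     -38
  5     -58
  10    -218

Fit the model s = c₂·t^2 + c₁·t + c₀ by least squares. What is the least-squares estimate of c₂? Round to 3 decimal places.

c₂ = -2.023

Normal-equation sums: Σt^2·t^2 = 11235, Σt^2·t = 1161, Σt^2 = 171, Σt·t = 171, Σt = 21, Σ1 = 7.
Right-hand side: Σt^2·s = -24522, Σt·s = -2612, Σs = -379.
XᵀX·[c₂, c₁, c₀]ᵀ = Xᵀs becomes [[11235, 1161, 171]; [1161, 171, 21]; [171, 21, 7]]·[c₂, c₁, c₀]ᵀ = [-24522, -2612, -379]ᵀ.
Inverting the 3×3 Gram matrix, [c₂, c₁, c₀]ᵀ = [-14965/7396, -302945/199692, -5429/33282]ᵀ.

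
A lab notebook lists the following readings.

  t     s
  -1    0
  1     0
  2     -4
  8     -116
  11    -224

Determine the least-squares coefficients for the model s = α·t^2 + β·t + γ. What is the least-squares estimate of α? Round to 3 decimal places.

α = -1.919

Normal-equation sums: Σt^2·t^2 = 18755, Σt^2·t = 1851, Σt^2 = 191, Σt·t = 191, Σt = 21, Σ1 = 5.
And Σt^2·s = -34544, Σt·s = -3400, Σs = -344.
Normal equations: [[18755, 1851, 191]; [1851, 191, 21]; [191, 21, 5]]·[α, β, γ]ᵀ = [-34544, -3400, -344]ᵀ.
Inverting the 3×3 Gram matrix, [α, β, γ]ᵀ = [-62348/32493, 6032/10831, 70172/32493]ᵀ.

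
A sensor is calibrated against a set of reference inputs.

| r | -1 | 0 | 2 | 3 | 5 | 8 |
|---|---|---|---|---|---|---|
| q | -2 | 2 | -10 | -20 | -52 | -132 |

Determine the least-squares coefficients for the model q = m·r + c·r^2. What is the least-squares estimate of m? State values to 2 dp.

m = -0.60

Compute the Gram sums: Σr·r = 103, Σr·r^2 = 671, Σr^2·r^2 = 4819.
Moment sums: Σr·q = -1394, Σr^2·q = -9970.
So MᵀM·[m, c]ᵀ = Mᵀq: [[103, 671]; [671, 4819]]·[m, c]ᵀ = [-1394, -9970]ᵀ.
det = 103·4819 − 671² = 46116.
m = ((-1394)·4819 − 671·(-9970))/46116 = -38/63; c = (103·(-9970) − 671·(-1394))/46116 = -7628/3843.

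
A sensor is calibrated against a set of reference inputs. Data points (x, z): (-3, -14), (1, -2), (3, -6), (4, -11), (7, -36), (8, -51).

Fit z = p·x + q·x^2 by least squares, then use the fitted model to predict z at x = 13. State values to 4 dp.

Entries of AᵀA: Σx·x = 148, Σx·x^2 = 920, Σx^2·x^2 = 6916.
And Σx·z = -682, Σx^2·z = -5386.
Normal equations: [[148, 920]; [920, 6916]]·[p, q]ᵀ = [-682, -5386]ᵀ.
Eliminating q: 6916·(row 1) − 920·(row 2) gives 177168·p = 6916·(-682) − 920·(-5386) = 238408, so p = 29801/22146.
Then q = ((-5386) − 920·(29801/22146))/6916 = -21211/22146.
At x = 13: ẑ = (29801/22146)·(13) + (-21211/22146)·(169) = -1598623/11073.

ẑ = -144.3713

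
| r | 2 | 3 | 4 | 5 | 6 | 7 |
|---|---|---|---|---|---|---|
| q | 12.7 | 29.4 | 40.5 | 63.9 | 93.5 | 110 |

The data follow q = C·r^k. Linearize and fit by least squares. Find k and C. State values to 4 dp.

k = 1.7243, C = 4.0016

Let Y = ln q. Fitting Y = k·ln r + ln C by least squares:
Σln r = 8.5252, Σ(ln r)² = 13.1965, Σln q = 23.0197, Σln r·ln q = 34.5758.
Equations: 13.1965·k + 8.5252·ln C = 34.5758;  8.5252·k + 6·ln C = 23.0197.
Slope k = (n·Σln r·ln q − Σln r·Σln q)/(n·Σ(ln r)² − (Σln r)²) = (6·34.5758 − 8.5252·23.0197)/6.5005 = 1.72426; ln C = (Σln q − k·Σln r)/n = 1.38668, so C = exp(1.38668) = 4.00155.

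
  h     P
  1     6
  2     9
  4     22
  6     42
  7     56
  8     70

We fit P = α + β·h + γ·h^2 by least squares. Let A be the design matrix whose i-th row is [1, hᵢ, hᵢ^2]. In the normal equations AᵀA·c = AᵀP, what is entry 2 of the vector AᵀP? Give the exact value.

1316

Entry 2 ↔ basis h, so (AᵀP)_{2} = Σᵢ (h)·Pᵢ = (1)·(6) + (2)·(9) + (4)·(22) + (6)·(42) + (7)·(56) + (8)·(70) = 1316.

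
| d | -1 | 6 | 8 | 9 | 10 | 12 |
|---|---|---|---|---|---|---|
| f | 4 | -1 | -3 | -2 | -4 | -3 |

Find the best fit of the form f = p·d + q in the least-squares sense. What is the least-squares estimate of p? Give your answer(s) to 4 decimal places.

XᵀX·[p, q]ᵀ = Xᵀf reads: 426·p + 44·q = -128;  44·p + 6·q = -9.
(Σd·d = 426, Σd = 44, Σ1 = 6, Σd·f = -128, Σf = -9.)
Determinant 426·6 − 44² = 620.
p = ((-128)·6 − 44·(-9))/620 = -3/5; q = (426·(-9) − 44·(-128))/620 = 29/10.

p = -0.6000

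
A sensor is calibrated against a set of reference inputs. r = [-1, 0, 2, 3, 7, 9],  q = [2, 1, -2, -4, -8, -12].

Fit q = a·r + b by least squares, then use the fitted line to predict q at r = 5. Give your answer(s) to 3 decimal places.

With design matrix A, AᵀA = [[144, 20]; [20, 6]] and Aᵀq = [-182, -23]ᵀ.
Eliminating b: 6·(row 1) − 20·(row 2) gives 464·a = 6·(-182) − 20·(-23) = -632, so a = -79/58.
Then b = ((-23) − 20·(-79/58))/6 = 41/58.
At r = 5: q̂ = (-79/58)·(5) + (41/58)·(1) = -177/29.

q̂ = -6.103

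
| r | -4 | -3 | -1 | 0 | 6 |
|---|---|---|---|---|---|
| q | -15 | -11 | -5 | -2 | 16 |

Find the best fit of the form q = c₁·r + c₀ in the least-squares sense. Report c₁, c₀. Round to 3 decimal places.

Compute the Gram sums: Σr·r = 62, Σr = -2, Σ1 = 5.
Moment sums: Σr·q = 194, Σq = -17.
Normal equations: [[62, -2]; [-2, 5]]·[c₁, c₀]ᵀ = [194, -17]ᵀ.
Determinant 62·5 − (-2)² = 306.
c₁ = (194·5 − (-2)·(-17))/306 = 52/17; c₀ = (62·(-17) − (-2)·194)/306 = -37/17.

c₁ = 3.059, c₀ = -2.176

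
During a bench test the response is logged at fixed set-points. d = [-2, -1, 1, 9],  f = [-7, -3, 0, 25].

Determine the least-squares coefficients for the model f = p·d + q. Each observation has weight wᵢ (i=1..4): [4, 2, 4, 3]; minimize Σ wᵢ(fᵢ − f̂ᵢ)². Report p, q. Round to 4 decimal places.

Entries of XᵀWX: Σwᵢ·d·d = 265, Σwᵢ·d = 21, Σwᵢ·1 = 13.
Moment sums: Σwᵢ·d·f = 737, Σwᵢ·f = 41.
Normal equations: [[265, 21]; [21, 13]]·[p, q]ᵀ = [737, 41]ᵀ.
Determinant 265·13 − 21² = 3004.
p = (737·13 − 21·41)/3004 = 2180/751; q = (265·41 − 21·737)/3004 = -1153/751.

p = 2.9028, q = -1.5353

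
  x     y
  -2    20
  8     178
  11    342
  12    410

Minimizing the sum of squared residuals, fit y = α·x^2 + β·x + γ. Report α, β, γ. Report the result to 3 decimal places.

α = 3.012, β = -2.292, γ = 3.383

Compute the Gram sums: Σx^2·x^2 = 39489, Σx^2·x = 3563, Σx^2 = 333, Σx·x = 333, Σx = 29, Σ1 = 4.
Moment sums: Σx^2·y = 111894, Σx·y = 10066, Σy = 950.
So MᵀM·[α, β, γ]ᵀ = Mᵀy: [[39489, 3563, 333]; [3563, 333, 29]; [333, 29, 4]]·[α, β, γ]ᵀ = [111894, 10066, 950]ᵀ.
Row-reducing yields α = 187848/62371, β = -142926/62371, γ = 210980/62371.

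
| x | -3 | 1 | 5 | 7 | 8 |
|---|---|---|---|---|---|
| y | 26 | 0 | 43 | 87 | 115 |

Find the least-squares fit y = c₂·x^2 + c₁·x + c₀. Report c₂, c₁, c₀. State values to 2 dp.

Entries of AᵀA: Σx^2·x^2 = 7204, Σx^2·x = 954, Σx^2 = 148, Σx·x = 148, Σx = 18, Σ1 = 5.
Right-hand side: Σx^2·y = 12932, Σx·y = 1666, Σy = 271.
AᵀA·[c₂, c₁, c₀]ᵀ = Aᵀy becomes [[7204, 954, 148]; [954, 148, 18]; [148, 18, 5]]·[c₂, c₁, c₀]ᵀ = [12932, 1666, 271]ᵀ.
Inverting the 3×3 Gram matrix, [c₂, c₁, c₀]ᵀ = [11322/5527, -148904/71851, 73673/71851]ᵀ.

c₂ = 2.05, c₁ = -2.07, c₀ = 1.03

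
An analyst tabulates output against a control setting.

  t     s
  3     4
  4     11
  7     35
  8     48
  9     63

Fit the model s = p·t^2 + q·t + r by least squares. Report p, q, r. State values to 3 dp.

p = 0.954, q = -1.826, r = 1.719

The normal equations are: 13395·p + 1675·q + 219·r = 10102;  1675·p + 219·q + 31·r = 1252;  219·p + 31·q + 5·r = 161.
(Σt^2·t^2 = 13395, Σt^2·t = 1675, Σt^2 = 219, Σt·t = 219, Σt = 31, Σ1 = 5, Σt^2·s = 10102, Σt·s = 1252, Σs = 161.)
Row-reducing yields p = 775/812, q = -1483/812, r = 349/203.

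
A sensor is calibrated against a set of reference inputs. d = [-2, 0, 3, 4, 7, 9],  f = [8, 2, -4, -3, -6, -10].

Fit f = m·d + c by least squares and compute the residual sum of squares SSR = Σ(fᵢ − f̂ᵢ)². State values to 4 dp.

Setting ∂/∂m … = 0 gives: 159·m + 21·c = -172;  21·m + 6·c = -13.
(Σd·d = 159, Σd = 21, Σ1 = 6, Σd·f = -172, Σf = -13.)
Determinant 159·6 − 21² = 513.
m = ((-172)·6 − 21·(-13))/513 = -253/171; c = (159·(-13) − 21·(-172))/513 = 515/171.
Residuals: 347/171, -173/171, -440/171, -16/171, 230/171, 52/171; SSR = 2338/171.

SSR = 13.6725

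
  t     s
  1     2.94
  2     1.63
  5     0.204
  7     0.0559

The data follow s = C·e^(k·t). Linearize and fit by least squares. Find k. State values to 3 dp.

k = -0.667

Let Y = ln s. Fitting Y = k·t + ln C by least squares:
Over the data: Σt = 15.0000, Σ(t)² = 79.0000, Σln s = -2.9068, Σt·ln s = -26.0819.
Normal system: [[79.0000, 15.0000]; [15.0000, 4]]·[k, ln C]ᵀ = [-26.0819, -2.9068]ᵀ.
Slope k = (n·Σt·ln s − Σt·Σln s)/(n·Σ(t)² − (Σt)²) = (4·-26.0819 − 15.0000·-2.9068)/91.0000 = -0.66731; ln C = (Σln s − k·Σt)/n = 1.77570.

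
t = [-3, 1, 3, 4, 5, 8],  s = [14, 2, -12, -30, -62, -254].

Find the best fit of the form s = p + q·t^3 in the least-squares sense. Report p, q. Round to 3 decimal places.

The normal system XᵀX·[p, q]ᵀ = Xᵀs is [[6, 702]; [702, 283324]]·[p, q]ᵀ = [-342, -140418]ᵀ.
Eliminating q: 283324·(row 1) − 702·(row 2) gives 1207140·p = 283324·(-342) − 702·(-140418) = 1676628, so p = 139719/100595.
Then q = ((-140418) − 702·(139719/100595))/283324 = -50202/100595.

p = 1.389, q = -0.499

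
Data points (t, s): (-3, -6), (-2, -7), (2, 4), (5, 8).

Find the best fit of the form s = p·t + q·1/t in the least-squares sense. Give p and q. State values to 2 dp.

From the data, Σt·t = 42, Σt·1/t = 4, Σ1/t·1/t = 293/450.
Moment sums: Σt·s = 80, Σ1/t·s = 91/10.
Δ = 42·(293/450) − 4² = 851/75.
p = (80·(293/450) − 4·(91/10))/(851/75) = 3530/2553; q = (42·(91/10) − 4·80)/(851/75) = 4665/851.

p = 1.38, q = 5.48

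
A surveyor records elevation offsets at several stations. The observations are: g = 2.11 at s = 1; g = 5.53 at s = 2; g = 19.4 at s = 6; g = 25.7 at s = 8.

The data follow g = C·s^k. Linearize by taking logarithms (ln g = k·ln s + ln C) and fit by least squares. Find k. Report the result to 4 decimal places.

k = 1.1963

Linearized form: ln g = k·ln s + ln C. From the 4 transformed points,
Over the data: Σln s = 4.5643, Σ(ln s)² = 8.0149, Σln g = 8.6686, Σln s·ln g = 13.2494.
Normal system: [[8.0149, 4.5643]; [4.5643, 4]]·[k, ln C]ᵀ = [13.2494, 8.6686]ᵀ.
Δ = 8.0149·4 − (4.5643)² = 11.2265; k = (13.2494·4 − 4.5643·8.6686)/11.2265 = 1.19635, ln C = (8.0149·8.6686 − 4.5643·13.2494)/11.2265 = 0.80202.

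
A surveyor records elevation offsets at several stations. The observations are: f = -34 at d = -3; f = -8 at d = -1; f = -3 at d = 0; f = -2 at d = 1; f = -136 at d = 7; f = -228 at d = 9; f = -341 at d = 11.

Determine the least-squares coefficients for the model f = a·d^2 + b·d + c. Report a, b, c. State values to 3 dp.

a = -2.954, b = 1.648, c = -2.522

Entries of XᵀX: Σd^2·d^2 = 23686, Σd^2·d = 2376, Σd^2 = 262, Σd·d = 262, Σd = 24, Σ1 = 7.
Right-hand side: Σd^2·f = -66709, Σd·f = -6647, Σf = -752.
Inverting the 3×3 Gram matrix, [a, b, c]ᵀ = [-29473/9978, 5481/3326, -12583/4989]ᵀ.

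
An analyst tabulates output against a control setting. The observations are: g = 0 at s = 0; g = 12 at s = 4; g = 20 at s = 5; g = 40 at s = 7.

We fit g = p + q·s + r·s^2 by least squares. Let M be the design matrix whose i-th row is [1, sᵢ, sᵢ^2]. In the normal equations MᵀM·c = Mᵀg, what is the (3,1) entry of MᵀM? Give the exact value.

90

Row 3 ↔ basis s^2, column 1 ↔ basis 1, so (MᵀM)_{3,1} = Σᵢ s^2 = (0)·(1) + (16)·(1) + (25)·(1) + (49)·(1) = 90.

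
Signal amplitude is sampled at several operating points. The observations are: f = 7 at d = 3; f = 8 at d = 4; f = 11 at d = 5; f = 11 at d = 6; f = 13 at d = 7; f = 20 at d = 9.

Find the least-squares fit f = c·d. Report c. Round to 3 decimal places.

c = 2.060

Normal-equation sums: Σd·d = 216.
Moment sums: Σd·f = 445.
Normal equations: [[216]]·[c]ᵀ = [445]ᵀ.
Hence c = 445 / 216 ≈ 2.06019.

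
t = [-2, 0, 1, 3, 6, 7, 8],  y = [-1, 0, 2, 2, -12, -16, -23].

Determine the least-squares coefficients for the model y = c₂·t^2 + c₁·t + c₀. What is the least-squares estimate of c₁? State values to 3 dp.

c₁ = 0.868

Sums needed: Σt^2·t^2 = 7891, Σt^2·t = 1091, Σt^2 = 163, Σt·t = 163, Σt = 23, Σ1 = 7.
Moment sums: Σt^2·y = -2672, Σt·y = -358, Σy = -48.
So AᵀA·[c₂, c₁, c₀]ᵀ = Aᵀy: [[7891, 1091, 163]; [1091, 163, 23]; [163, 23, 7]]·[c₂, c₁, c₀]ᵀ = [-2672, -358, -48]ᵀ.
Inverting the 3×3 Gram matrix, [c₂, c₁, c₀]ᵀ = [-1198/2409, 12553/14454, 27019/14454]ᵀ.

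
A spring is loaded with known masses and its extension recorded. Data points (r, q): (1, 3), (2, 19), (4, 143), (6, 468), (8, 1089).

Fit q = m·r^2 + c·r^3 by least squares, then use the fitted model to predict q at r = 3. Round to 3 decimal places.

q̂ = 62.458

XᵀX·[m, c]ᵀ = Xᵀq reads: 5665·m + 41601·c = 88911;  41601·m + 312961·c = 667963.
(Σr^2·r^2 = 5665, Σr^2·r^3 = 41601, Σr^3·r^3 = 312961, Σr^2·q = 88911, Σr^3·q = 667963.)
Eliminating c: 312961·(row 1) − 41601·(row 2) gives 42280864·m = 312961·88911 − 41601·667963 = 37746708, so m = 9436677/10570216.
Then c = (667963 − 41601·(9436677/10570216))/312961 = 21305971/10570216.
At r = 3: q̂ = (9436677/10570216)·(9) + (21305971/10570216)·(27) = 330095655/5285108.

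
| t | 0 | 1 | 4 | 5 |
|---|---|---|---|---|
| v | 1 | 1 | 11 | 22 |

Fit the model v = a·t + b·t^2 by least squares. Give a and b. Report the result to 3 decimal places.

MᵀM·[a, b]ᵀ = Mᵀv reads: 42·a + 190·b = 155;  190·a + 882·b = 727.
(Σt·t = 42, Σt·t^2 = 190, Σt^2·t^2 = 882, Σt·v = 155, Σt^2·v = 727.)
Eliminating b: 882·(row 1) − 190·(row 2) gives 944·a = 882·155 − 190·727 = -1420, so a = -355/236.
Then b = (727 − 190·(-355/236))/882 = 271/236.

a = -1.504, b = 1.148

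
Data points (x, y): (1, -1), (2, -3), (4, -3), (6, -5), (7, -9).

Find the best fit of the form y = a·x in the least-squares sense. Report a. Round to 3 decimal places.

a = -1.057

From the data, Σx·x = 106.
For Aᵀy: Σx·y = -112.
a = (-112)/106 = -1.0566.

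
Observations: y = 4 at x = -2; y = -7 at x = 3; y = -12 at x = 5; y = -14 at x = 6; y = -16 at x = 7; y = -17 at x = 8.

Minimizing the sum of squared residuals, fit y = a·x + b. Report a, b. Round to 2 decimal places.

The normal equations are: 187·a + 27·b = -421;  27·a + 6·b = -62.
(Σx·x = 187, Σx = 27, Σ1 = 6, Σx·y = -421, Σy = -62.)
Eliminating b: 6·(row 1) − 27·(row 2) gives 393·a = 6·(-421) − 27·(-62) = -852, so a = -284/131.
Then b = ((-62) − 27·(-284/131))/6 = -227/393.

a = -2.17, b = -0.58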